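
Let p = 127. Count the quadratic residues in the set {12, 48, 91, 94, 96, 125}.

1

(12/127) = -1 → non-residue.
(48/127) = -1 → non-residue.
(91/127) = -1 → non-residue.
(94/127) = +1 → QR.
(96/127) = -1 → non-residue.
(125/127) = -1 → non-residue.
Total quadratic residues among the 6: 1.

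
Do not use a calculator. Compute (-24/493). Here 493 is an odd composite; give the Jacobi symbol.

-1

First reduce: -24 ≡ 469 (mod 493).
Reciprocity: 469 ≡ 1 and 493 ≡ 1 (mod 4), so (469/493) = +(493/469).
Reduce top mod 469: now compute (24/469).
Pull out 2^3: since 469 ≡ 5 (mod 8), (2/469) = -1, so (2/469)^3 = -1.
Reciprocity: 3 ≡ 3 and 469 ≡ 1 (mod 4), so (3/469) = +(469/3).
Reduce top mod 3: now compute (1/3).
Reached (1/3) = 1. Collecting the sign flips along the way, the symbol is -1.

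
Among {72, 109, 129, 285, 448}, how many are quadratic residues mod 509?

2

(72/509) = -1 → non-residue.
(109/509) = +1 → QR.
(129/509) = -1 → non-residue.
(285/509) = +1 → QR.
(448/509) = -1 → non-residue.
Total quadratic residues among the 5: 2.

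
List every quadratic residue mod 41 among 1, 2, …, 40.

1,2,4,5,8,9,10,16,18,20,21,23,25,31,32,33,36,37,39,40

Square k = 1,…,20 (k and 41−k give the same square):
1²=1, 2²=4, 3²=9, 4²=16, 5²=25, 6²=36, 7²≡8, 8²≡23, 9²≡40, 10²≡18, 11²≡39, 12²≡21, 13²≡5, 14²≡32, 15²≡20, 16²≡10, 17²≡2, 18²≡37, 19²≡33, 20²≡31 (mod 41).
So the quadratic residues mod 41 are {1, 2, 4, 5, 8, 9, 10, 16, 18, 20, 21, 23, 25, 31, 32, 33, 36, 37, 39, 40}.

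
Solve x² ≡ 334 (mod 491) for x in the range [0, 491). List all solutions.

Since 491 ≡ 3 (mod 4), a square root of 334 is 334^((491+1)/4) = 334^123 mod 491.
Repeated squaring: 334^2≡99, 334^4≡472, 334^8≡361, 334^16≡206, 334^32≡210, 334^64≡401 (mod 491).
334^123 = 334^(64+32+16+8+2+1) ≡ 272 (mod 491).
Check: 272² = 73984 ≡ 334 (mod 491). The two roots are 219 and 272.

219, 272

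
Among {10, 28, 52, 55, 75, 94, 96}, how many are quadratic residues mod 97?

3

(10/97) = -1 → non-residue.
(28/97) = -1 → non-residue.
(52/97) = -1 → non-residue.
(55/97) = -1 → non-residue.
(75/97) = +1 → QR.
(94/97) = +1 → QR.
(96/97) = +1 → QR.
Total quadratic residues among the 7: 3.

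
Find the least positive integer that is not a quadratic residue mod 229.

(2/229) = −1, so 2 is the smallest positive non-residue mod 229.

2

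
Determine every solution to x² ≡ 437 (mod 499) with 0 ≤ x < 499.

192, 307

Since 499 ≡ 3 (mod 4), a square root of 437 is 437^((499+1)/4) = 437^125 mod 499.
Repeated squaring: 437^2≡351, 437^4≡447, 437^8≡209, 437^16≡268, 437^32≡467, 437^64≡26 (mod 499).
437^125 = 437^(64+32+16+8+4+1) ≡ 307 (mod 499).
Check: 307² = 94249 ≡ 437 (mod 499). The two roots are 192 and 307.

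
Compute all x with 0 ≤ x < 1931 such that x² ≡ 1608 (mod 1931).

Since 1931 ≡ 3 (mod 4), a square root of 1608 is 1608^((1931+1)/4) = 1608^483 mod 1931.
Repeated squaring: 1608^2≡55, 1608^4≡1094, 1608^8≡1547, 1608^16≡700, 1608^32≡1457, 1608^64≡680, 1608^128≡891, 1608^256≡240 (mod 1931).
1608^483 = 1608^(256+128+64+32+2+1) ≡ 489 (mod 1931).
Check: 489² = 239121 ≡ 1608 (mod 1931). The two roots are 489 and 1442.

489, 1442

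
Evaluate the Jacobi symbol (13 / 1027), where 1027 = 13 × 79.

Reciprocity: 13 ≡ 1 and 1027 ≡ 3 (mod 4), so (13/1027) = +(1027/13).
Reduce top mod 13: now compute (0/13).
Top reduces to 0: gcd > 1, so the symbol is 0.

0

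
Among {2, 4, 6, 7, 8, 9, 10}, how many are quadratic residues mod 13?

(2/13) = -1 → non-residue.
(4/13) = +1 → QR.
(6/13) = -1 → non-residue.
(7/13) = -1 → non-residue.
(8/13) = -1 → non-residue.
(9/13) = +1 → QR.
(10/13) = +1 → QR.
Total quadratic residues among the 7: 3.

3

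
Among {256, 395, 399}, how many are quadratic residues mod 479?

1

(256/479) = +1 → QR.
(395/479) = -1 → non-residue.
(399/479) = -1 → non-residue.
Total quadratic residues among the 3: 1.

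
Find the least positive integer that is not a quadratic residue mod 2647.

(2/2647) = +1, so 2 is a residue.
(3/2647) = −1, so 3 is the smallest positive non-residue mod 2647.

3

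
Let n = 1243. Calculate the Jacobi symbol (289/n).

Reciprocity: 289 ≡ 1 and 1243 ≡ 3 (mod 4), so (289/1243) = +(1243/289).
Reduce top mod 289: now compute (87/289).
Reciprocity: 87 ≡ 3 and 289 ≡ 1 (mod 4), so (87/289) = +(289/87).
Reduce top mod 87: now compute (28/87).
Pull out 2^2: since 87 ≡ 7 (mod 8), (2/87) = +1, so (2/87)^2 = +1.
Reciprocity: 7 ≡ 3 and 87 ≡ 3 (mod 4), so (7/87) = −(87/7).
Reduce top mod 7: now compute (3/7).
Reciprocity: 3 ≡ 3 and 7 ≡ 3 (mod 4), so (3/7) = −(7/3).
Reduce top mod 3: now compute (1/3).
Reached (1/3) = 1. Collecting the sign flips along the way, the symbol is +1.

1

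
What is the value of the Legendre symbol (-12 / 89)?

First reduce: -12 ≡ 77 (mod 89).
Reciprocity: 77 ≡ 1 and 89 ≡ 1 (mod 4), so (77/89) = +(89/77).
Reduce top mod 77: now compute (12/77).
Pull out 2^2: since 77 ≡ 5 (mod 8), (2/77) = -1, so (2/77)^2 = +1.
Reciprocity: 3 ≡ 3 and 77 ≡ 1 (mod 4), so (3/77) = +(77/3).
Reduce top mod 3: now compute (2/3).
Pull out 2: since 3 ≡ 3 (mod 8), (2/3) = -1.
Reached (1/3) = 1. Collecting the sign flips along the way, the symbol is -1.

-1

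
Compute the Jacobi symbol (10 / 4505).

Pull out 2: since 4505 ≡ 1 (mod 8), (2/4505) = +1.
Reciprocity: 5 ≡ 1 and 4505 ≡ 1 (mod 4), so (5/4505) = +(4505/5).
Reduce top mod 5: now compute (0/5).
Top reduces to 0: gcd > 1, so the symbol is 0.

0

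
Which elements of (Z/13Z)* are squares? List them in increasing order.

Square k = 1,…,6 (k and 13−k give the same square):
1²=1, 2²=4, 3²=9, 4²≡3, 5²≡12, 6²≡10 (mod 13).
So the quadratic residues mod 13 are {1, 3, 4, 9, 10, 12}.

1 3 4 9 10 12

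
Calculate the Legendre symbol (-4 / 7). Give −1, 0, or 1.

First reduce: -4 ≡ 3 (mod 7).
Reciprocity: 3 ≡ 3 and 7 ≡ 3 (mod 4), so (3/7) = −(7/3).
Reduce top mod 3: now compute (1/3).
Reached (1/3) = 1. Collecting the sign flips along the way, the symbol is -1.

-1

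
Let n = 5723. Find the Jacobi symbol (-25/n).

First reduce: -25 ≡ 5698 (mod 5723).
Pull out 2: since 5723 ≡ 3 (mod 8), (2/5723) = -1.
Reciprocity: 2849 ≡ 1 and 5723 ≡ 3 (mod 4), so (2849/5723) = +(5723/2849).
Reduce top mod 2849: now compute (25/2849).
Reciprocity: 25 ≡ 1 and 2849 ≡ 1 (mod 4), so (25/2849) = +(2849/25).
Reduce top mod 25: now compute (24/25).
Pull out 2^3: since 25 ≡ 1 (mod 8), (2/25) = +1, so (2/25)^3 = +1.
Reciprocity: 3 ≡ 3 and 25 ≡ 1 (mod 4), so (3/25) = +(25/3).
Reduce top mod 3: now compute (1/3).
Reached (1/3) = 1. Collecting the sign flips along the way, the symbol is -1.

-1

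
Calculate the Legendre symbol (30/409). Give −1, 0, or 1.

Euler's criterion: (30/409) ≡ 30^204 (mod 409).
30^2 ≡ 82 (mod 409)
30^4 ≡ 180 (mod 409)
30^8 ≡ 89 (mod 409)
30^16 ≡ 150 (mod 409)
30^32 ≡ 5 (mod 409)
30^64 ≡ 25 (mod 409)
30^128 ≡ 216 (mod 409)
30^204 = 30^(128+64+8+4) ≡ 1 (mod 409).
Result is 1, so (30/409) = 1.

1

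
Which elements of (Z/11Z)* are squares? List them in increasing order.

Square k = 1,…,5 (k and 11−k give the same square):
1²=1, 2²=4, 3²=9, 4²≡5, 5²≡3 (mod 11).
So the quadratic residues mod 11 are {1, 3, 4, 5, 9}.

1,3,4,5,9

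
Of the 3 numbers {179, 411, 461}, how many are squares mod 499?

0

(179/499) = -1 → non-residue.
(411/499) = -1 → non-residue.
(461/499) = -1 → non-residue.
Total quadratic residues among the 3: 0.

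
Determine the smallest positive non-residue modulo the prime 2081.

(2/2081) = +1, so 2 is a residue.
(3/2081) = −1, so 3 is the smallest positive non-residue mod 2081.

3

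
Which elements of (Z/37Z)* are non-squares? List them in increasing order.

2, 5, 6, 8, 13, 14, 15, 17, 18, 19, 20, 22, 23, 24, 29, 31, 32, 35

Square k = 1,…,18 (k and 37−k give the same square):
1²=1, 2²=4, 3²=9, 4²=16, 5²=25, 6²=36, 7²≡12, 8²≡27, 9²≡7, 10²≡26, 11²≡10, 12²≡33, 13²≡21, 14²≡11, 15²≡3, 16²≡34, 17²≡30, 18²≡28 (mod 37).
The residues are {1, 3, 4, 7, 9, 10, 11, 12, 16, 21, 25, 26, 27, 28, 30, 33, 34, 36}; the non-residues are the remaining 18 nonzero classes.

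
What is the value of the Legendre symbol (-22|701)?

First reduce: -22 ≡ 679 (mod 701).
Reciprocity: 679 ≡ 3 and 701 ≡ 1 (mod 4), so (679/701) = +(701/679).
Reduce top mod 679: now compute (22/679).
Pull out 2: since 679 ≡ 7 (mod 8), (2/679) = +1.
Reciprocity: 11 ≡ 3 and 679 ≡ 3 (mod 4), so (11/679) = −(679/11).
Reduce top mod 11: now compute (8/11).
Pull out 2^3: since 11 ≡ 3 (mod 8), (2/11) = -1, so (2/11)^3 = -1.
Reached (1/11) = 1. Collecting the sign flips along the way, the symbol is +1.

1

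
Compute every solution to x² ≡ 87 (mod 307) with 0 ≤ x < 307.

Since 307 ≡ 3 (mod 4), a square root of 87 is 87^((307+1)/4) = 87^77 mod 307.
Repeated squaring: 87^2≡201, 87^4≡184, 87^8≡86, 87^16≡28, 87^32≡170, 87^64≡42 (mod 307).
87^77 = 87^(64+8+4+1) ≡ 209 (mod 307).
Check: 209² = 43681 ≡ 87 (mod 307). The two roots are 98 and 209.

98, 209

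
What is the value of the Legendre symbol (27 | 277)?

1

Reciprocity: 27 ≡ 3 and 277 ≡ 1 (mod 4), so (27/277) = +(277/27).
Reduce top mod 27: now compute (7/27).
Reciprocity: 7 ≡ 3 and 27 ≡ 3 (mod 4), so (7/27) = −(27/7).
Reduce top mod 7: now compute (6/7).
Pull out 2: since 7 ≡ 7 (mod 8), (2/7) = +1.
Reciprocity: 3 ≡ 3 and 7 ≡ 3 (mod 4), so (3/7) = −(7/3).
Reduce top mod 3: now compute (1/3).
Reached (1/3) = 1. Collecting the sign flips along the way, the symbol is +1.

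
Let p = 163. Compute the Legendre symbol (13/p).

-1

Reciprocity: 13 ≡ 1 and 163 ≡ 3 (mod 4), so (13/163) = +(163/13).
Reduce top mod 13: now compute (7/13).
Reciprocity: 7 ≡ 3 and 13 ≡ 1 (mod 4), so (7/13) = +(13/7).
Reduce top mod 7: now compute (6/7).
Pull out 2: since 7 ≡ 7 (mod 8), (2/7) = +1.
Reciprocity: 3 ≡ 3 and 7 ≡ 3 (mod 4), so (3/7) = −(7/3).
Reduce top mod 3: now compute (1/3).
Reached (1/3) = 1. Collecting the sign flips along the way, the symbol is -1.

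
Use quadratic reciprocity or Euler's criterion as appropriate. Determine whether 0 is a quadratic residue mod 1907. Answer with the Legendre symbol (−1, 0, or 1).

0

Top reduces to 0: gcd > 1, so the symbol is 0.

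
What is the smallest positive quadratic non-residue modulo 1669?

2

(2/1669) = −1, so 2 is the smallest positive non-residue mod 1669.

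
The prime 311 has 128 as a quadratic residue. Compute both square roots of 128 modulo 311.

Since 311 ≡ 3 (mod 4), a square root of 128 is 128^((311+1)/4) = 128^78 mod 311.
Repeated squaring: 128^2≡212, 128^4≡160, 128^8≡98, 128^16≡274, 128^32≡125, 128^64≡75 (mod 311).
128^78 = 128^(64+8+4+2) ≡ 94 (mod 311).
Check: 94² = 8836 ≡ 128 (mod 311). The two roots are 94 and 217.

94, 217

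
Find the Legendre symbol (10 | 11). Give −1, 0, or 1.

Euler's criterion: (10/11) ≡ 10^5 (mod 11).
10^2 ≡ 1 (mod 11)
10^4 ≡ 1 (mod 11)
10^5 = 10^(4+1) ≡ 10 (mod 11).
Result is 10 ≡ −1, so (10/11) = −1.

-1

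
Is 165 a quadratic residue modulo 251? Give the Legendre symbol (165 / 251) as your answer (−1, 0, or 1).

Reciprocity: 165 ≡ 1 and 251 ≡ 3 (mod 4), so (165/251) = +(251/165).
Reduce top mod 165: now compute (86/165).
Pull out 2: since 165 ≡ 5 (mod 8), (2/165) = -1.
Reciprocity: 43 ≡ 3 and 165 ≡ 1 (mod 4), so (43/165) = +(165/43).
Reduce top mod 43: now compute (36/43).
Pull out 2^2: since 43 ≡ 3 (mod 8), (2/43) = -1, so (2/43)^2 = +1.
Reciprocity: 9 ≡ 1 and 43 ≡ 3 (mod 4), so (9/43) = +(43/9).
Reduce top mod 9: now compute (7/9).
Reciprocity: 7 ≡ 3 and 9 ≡ 1 (mod 4), so (7/9) = +(9/7).
Reduce top mod 7: now compute (2/7).
Pull out 2: since 7 ≡ 7 (mod 8), (2/7) = +1.
Reached (1/7) = 1. Collecting the sign flips along the way, the symbol is -1.

-1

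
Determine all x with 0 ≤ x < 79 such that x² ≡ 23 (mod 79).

24, 55

Since 79 ≡ 3 (mod 4), a square root of 23 is 23^((79+1)/4) = 23^20 mod 79.
Repeated squaring: 23^2≡55, 23^4≡23, 23^8≡55, 23^16≡23 (mod 79).
23^20 = 23^(16+4) ≡ 55 (mod 79).
Check: 55² = 3025 ≡ 23 (mod 79). The two roots are 24 and 55.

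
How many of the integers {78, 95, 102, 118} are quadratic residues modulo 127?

(78/127) = -1 → non-residue.
(95/127) = -1 → non-residue.
(102/127) = -1 → non-residue.
(118/127) = -1 → non-residue.
Total quadratic residues among the 4: 0.

0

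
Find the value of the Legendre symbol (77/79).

Reciprocity: 77 ≡ 1 and 79 ≡ 3 (mod 4), so (77/79) = +(79/77).
Reduce top mod 77: now compute (2/77).
Pull out 2: since 77 ≡ 5 (mod 8), (2/77) = -1.
Reached (1/77) = 1. Collecting the sign flips along the way, the symbol is -1.

-1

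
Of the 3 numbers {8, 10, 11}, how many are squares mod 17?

1

(8/17) = +1 → QR.
(10/17) = -1 → non-residue.
(11/17) = -1 → non-residue.
Total quadratic residues among the 3: 1.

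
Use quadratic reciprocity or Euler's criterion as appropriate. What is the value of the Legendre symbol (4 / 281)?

Pull out 2^2: since 281 ≡ 1 (mod 8), (2/281) = +1, so (2/281)^2 = +1.
Reached (1/281) = 1. Collecting the sign flips along the way, the symbol is +1.

1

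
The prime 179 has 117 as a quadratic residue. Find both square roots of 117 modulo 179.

Since 179 ≡ 3 (mod 4), a square root of 117 is 117^((179+1)/4) = 117^45 mod 179.
Repeated squaring: 117^2≡85, 117^4≡65, 117^8≡108, 117^16≡29, 117^32≡125 (mod 179).
117^45 = 117^(32+8+4+1) ≡ 81 (mod 179).
Check: 81² = 6561 ≡ 117 (mod 179). The two roots are 81 and 98.

81, 98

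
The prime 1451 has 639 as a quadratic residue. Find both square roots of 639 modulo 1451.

301, 1150

Since 1451 ≡ 3 (mod 4), a square root of 639 is 639^((1451+1)/4) = 639^363 mod 1451.
Repeated squaring: 639^2≡590, 639^4≡1311, 639^8≡737, 639^16≡495, 639^32≡1257, 639^64≡1361, 639^128≡845, 639^256≡133 (mod 1451).
639^363 = 639^(256+64+32+8+2+1) ≡ 1150 (mod 1451).
Check: 1150² = 1322500 ≡ 639 (mod 1451). The two roots are 301 and 1150.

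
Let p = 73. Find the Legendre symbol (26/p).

Pull out 2: since 73 ≡ 1 (mod 8), (2/73) = +1.
Reciprocity: 13 ≡ 1 and 73 ≡ 1 (mod 4), so (13/73) = +(73/13).
Reduce top mod 13: now compute (8/13).
Pull out 2^3: since 13 ≡ 5 (mod 8), (2/13) = -1, so (2/13)^3 = -1.
Reached (1/13) = 1. Collecting the sign flips along the way, the symbol is -1.

-1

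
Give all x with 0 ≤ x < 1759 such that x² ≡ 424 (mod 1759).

544, 1215

Since 1759 ≡ 3 (mod 4), a square root of 424 is 424^((1759+1)/4) = 424^440 mod 1759.
Repeated squaring: 424^2≡358, 424^4≡1516, 424^8≡1002, 424^16≡1374, 424^32≡469, 424^64≡86, 424^128≡360, 424^256≡1193 (mod 1759).
424^440 = 424^(256+128+32+16+8) ≡ 544 (mod 1759).
Check: 544² = 295936 ≡ 424 (mod 1759). The two roots are 544 and 1215.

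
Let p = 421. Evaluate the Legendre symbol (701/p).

-1

First reduce: 701 ≡ 280 (mod 421).
Pull out 2^3: since 421 ≡ 5 (mod 8), (2/421) = -1, so (2/421)^3 = -1.
Reciprocity: 35 ≡ 3 and 421 ≡ 1 (mod 4), so (35/421) = +(421/35).
Reduce top mod 35: now compute (1/35).
Reached (1/35) = 1. Collecting the sign flips along the way, the symbol is -1.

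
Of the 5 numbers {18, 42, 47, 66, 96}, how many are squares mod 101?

2

(18/101) = -1 → non-residue.
(42/101) = -1 → non-residue.
(47/101) = +1 → QR.
(66/101) = -1 → non-residue.
(96/101) = +1 → QR.
Total quadratic residues among the 5: 2.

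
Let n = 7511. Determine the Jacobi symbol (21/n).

0

Reciprocity: 21 ≡ 1 and 7511 ≡ 3 (mod 4), so (21/7511) = +(7511/21).
Reduce top mod 21: now compute (14/21).
Pull out 2: since 21 ≡ 5 (mod 8), (2/21) = -1.
Reciprocity: 7 ≡ 3 and 21 ≡ 1 (mod 4), so (7/21) = +(21/7).
Reduce top mod 7: now compute (0/7).
Top reduces to 0: gcd > 1, so the symbol is 0.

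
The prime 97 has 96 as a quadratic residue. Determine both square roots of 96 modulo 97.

97 ≡ 1 (mod 4), so we find a root by search.
Trying successive values, 22² = 484 ≡ 96 (mod 97). The other root is 97 − 22 = 75.

22, 75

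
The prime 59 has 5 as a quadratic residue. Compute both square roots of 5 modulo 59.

8, 51

Since 59 ≡ 3 (mod 4), a square root of 5 is 5^((59+1)/4) = 5^15 mod 59.
Repeated squaring: 5^2≡25, 5^4≡35, 5^8≡45 (mod 59).
5^15 = 5^(8+4+2+1) ≡ 51 (mod 59).
Check: 51² = 2601 ≡ 5 (mod 59). The two roots are 8 and 51.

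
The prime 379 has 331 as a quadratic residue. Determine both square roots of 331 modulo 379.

33, 346

Since 379 ≡ 3 (mod 4), a square root of 331 is 331^((379+1)/4) = 331^95 mod 379.
Repeated squaring: 331^2≡30, 331^4≡142, 331^8≡77, 331^16≡244, 331^32≡33, 331^64≡331 (mod 379).
331^95 = 331^(64+16+8+4+2+1) ≡ 33 (mod 379).
Check: 33² = 1089 ≡ 331 (mod 379). The two roots are 33 and 346.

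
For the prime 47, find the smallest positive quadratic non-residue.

5

(2/47) = +1, so 2 is a residue.
(3/47) = +1, so 3 is a residue.
(4/47) = +1, so 4 is a residue.
(5/47) = −1, so 5 is the smallest positive non-residue mod 47.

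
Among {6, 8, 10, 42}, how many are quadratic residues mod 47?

(6/47) = +1 → QR.
(8/47) = +1 → QR.
(10/47) = -1 → non-residue.
(42/47) = +1 → QR.
Total quadratic residues among the 4: 3.

3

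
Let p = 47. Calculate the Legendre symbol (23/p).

Euler's criterion: (23/47) ≡ 23^23 (mod 47).
23^2 ≡ 12 (mod 47)
23^4 ≡ 3 (mod 47)
23^8 ≡ 9 (mod 47)
23^16 ≡ 34 (mod 47)
23^23 = 23^(16+4+2+1) ≡ 46 (mod 47).
Result is 46 ≡ −1, so (23/47) = −1.

-1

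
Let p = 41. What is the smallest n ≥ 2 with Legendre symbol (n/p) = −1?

3

(2/41) = +1, so 2 is a residue.
(3/41) = −1, so 3 is the smallest positive non-residue mod 41.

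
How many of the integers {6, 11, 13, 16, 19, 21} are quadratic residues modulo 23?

3

(6/23) = +1 → QR.
(11/23) = -1 → non-residue.
(13/23) = +1 → QR.
(16/23) = +1 → QR.
(19/23) = -1 → non-residue.
(21/23) = -1 → non-residue.
Total quadratic residues among the 6: 3.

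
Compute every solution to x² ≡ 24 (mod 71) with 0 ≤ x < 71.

33, 38

Since 71 ≡ 3 (mod 4), a square root of 24 is 24^((71+1)/4) = 24^18 mod 71.
Repeated squaring: 24^2≡8, 24^4≡64, 24^8≡49, 24^16≡58 (mod 71).
24^18 = 24^(16+2) ≡ 38 (mod 71).
Check: 38² = 1444 ≡ 24 (mod 71). The two roots are 33 and 38.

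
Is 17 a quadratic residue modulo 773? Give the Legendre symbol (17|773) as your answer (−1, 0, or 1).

Reciprocity: 17 ≡ 1 and 773 ≡ 1 (mod 4), so (17/773) = +(773/17).
Reduce top mod 17: now compute (8/17).
Pull out 2^3: since 17 ≡ 1 (mod 8), (2/17) = +1, so (2/17)^3 = +1.
Reached (1/17) = 1. Collecting the sign flips along the way, the symbol is +1.

1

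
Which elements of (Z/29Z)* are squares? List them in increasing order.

1,4,5,6,7,9,13,16,20,22,23,24,25,28

Square k = 1,…,14 (k and 29−k give the same square):
1²=1, 2²=4, 3²=9, 4²=16, 5²=25, 6²≡7, 7²≡20, 8²≡6, 9²≡23, 10²≡13, 11²≡5, 12²≡28, 13²≡24, 14²≡22 (mod 29).
So the quadratic residues mod 29 are {1, 4, 5, 6, 7, 9, 13, 16, 20, 22, 23, 24, 25, 28}.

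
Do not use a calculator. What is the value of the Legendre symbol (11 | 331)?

-1

Euler's criterion: (11/331) ≡ 11^165 (mod 331).
11^2 ≡ 121 (mod 331)
11^4 ≡ 77 (mod 331)
11^8 ≡ 302 (mod 331)
11^16 ≡ 179 (mod 331)
11^32 ≡ 265 (mod 331)
11^64 ≡ 53 (mod 331)
11^128 ≡ 161 (mod 331)
11^165 = 11^(128+32+4+1) ≡ 330 (mod 331).
Result is 330 ≡ −1, so (11/331) = −1.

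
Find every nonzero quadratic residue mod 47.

1 2 3 4 6 7 8 9 12 14 16 17 18 21 24 25 27 28 32 34 36 37 42

Square k = 1,…,23 (k and 47−k give the same square):
1²=1, 2²=4, 3²=9, 4²=16, 5²=25, 6²=36, 7²≡2, 8²≡17, 9²≡34, 10²≡6, 11²≡27, 12²≡3, 13²≡28, 14²≡8, 15²≡37, 16²≡21, 17²≡7, 18²≡42, 19²≡32, 20²≡24, 21²≡18, 22²≡14, 23²≡12 (mod 47).
So the quadratic residues mod 47 are {1, 2, 3, 4, 6, 7, 8, 9, 12, 14, 16, 17, 18, 21, 24, 25, 27, 28, 32, 34, 36, 37, 42}.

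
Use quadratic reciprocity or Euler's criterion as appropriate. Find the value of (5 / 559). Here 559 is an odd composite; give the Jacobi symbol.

Reciprocity: 5 ≡ 1 and 559 ≡ 3 (mod 4), so (5/559) = +(559/5).
Reduce top mod 5: now compute (4/5).
Pull out 2^2: since 5 ≡ 5 (mod 8), (2/5) = -1, so (2/5)^2 = +1.
Reached (1/5) = 1. Collecting the sign flips along the way, the symbol is +1.

1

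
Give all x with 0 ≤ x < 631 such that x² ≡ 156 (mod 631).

280, 351

Since 631 ≡ 3 (mod 4), a square root of 156 is 156^((631+1)/4) = 156^158 mod 631.
Repeated squaring: 156^2≡358, 156^4≡71, 156^8≡624, 156^16≡49, 156^32≡508, 156^64≡616, 156^128≡225 (mod 631).
156^158 = 156^(128+16+8+4+2) ≡ 351 (mod 631).
Check: 351² = 123201 ≡ 156 (mod 631). The two roots are 280 and 351.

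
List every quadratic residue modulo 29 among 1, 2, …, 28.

1 4 5 6 7 9 13 16 20 22 23 24 25 28

Square k = 1,…,14 (k and 29−k give the same square):
1²=1, 2²=4, 3²=9, 4²=16, 5²=25, 6²≡7, 7²≡20, 8²≡6, 9²≡23, 10²≡13, 11²≡5, 12²≡28, 13²≡24, 14²≡22 (mod 29).
So the quadratic residues mod 29 are {1, 4, 5, 6, 7, 9, 13, 16, 20, 22, 23, 24, 25, 28}.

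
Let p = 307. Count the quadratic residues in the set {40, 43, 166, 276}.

2

(40/307) = +1 → QR.
(43/307) = -1 → non-residue.
(166/307) = -1 → non-residue.
(276/307) = +1 → QR.
Total quadratic residues among the 4: 2.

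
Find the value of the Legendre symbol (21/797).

Reciprocity: 21 ≡ 1 and 797 ≡ 1 (mod 4), so (21/797) = +(797/21).
Reduce top mod 21: now compute (20/21).
Pull out 2^2: since 21 ≡ 5 (mod 8), (2/21) = -1, so (2/21)^2 = +1.
Reciprocity: 5 ≡ 1 and 21 ≡ 1 (mod 4), so (5/21) = +(21/5).
Reduce top mod 5: now compute (1/5).
Reached (1/5) = 1. Collecting the sign flips along the way, the symbol is +1.

1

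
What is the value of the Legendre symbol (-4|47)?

-1

Euler's criterion: (-4/47) ≡ 43^23 (mod 47).
43^2 ≡ 16 (mod 47)
43^4 ≡ 21 (mod 47)
43^8 ≡ 18 (mod 47)
43^16 ≡ 42 (mod 47)
43^23 = 43^(16+4+2+1) ≡ 46 (mod 47).
Result is 46 ≡ −1, so (-4/47) = −1.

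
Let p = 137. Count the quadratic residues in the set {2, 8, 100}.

3

(2/137) = +1 → QR.
(8/137) = +1 → QR.
(100/137) = +1 → QR.
Total quadratic residues among the 3: 3.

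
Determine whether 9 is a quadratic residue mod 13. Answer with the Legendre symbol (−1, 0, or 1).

Reciprocity: 9 ≡ 1 and 13 ≡ 1 (mod 4), so (9/13) = +(13/9).
Reduce top mod 9: now compute (4/9).
Pull out 2^2: since 9 ≡ 1 (mod 8), (2/9) = +1, so (2/9)^2 = +1.
Reached (1/9) = 1. Collecting the sign flips along the way, the symbol is +1.

1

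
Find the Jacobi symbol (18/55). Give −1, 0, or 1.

1

Pull out 2: since 55 ≡ 7 (mod 8), (2/55) = +1.
Reciprocity: 9 ≡ 1 and 55 ≡ 3 (mod 4), so (9/55) = +(55/9).
Reduce top mod 9: now compute (1/9).
Reached (1/9) = 1. Collecting the sign flips along the way, the symbol is +1.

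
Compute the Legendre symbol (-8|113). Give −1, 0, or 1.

Euler's criterion: (-8/113) ≡ 105^56 (mod 113).
105^2 ≡ 64 (mod 113)
105^4 ≡ 28 (mod 113)
105^8 ≡ 106 (mod 113)
105^16 ≡ 49 (mod 113)
105^32 ≡ 28 (mod 113)
105^56 = 105^(32+16+8) ≡ 1 (mod 113).
Result is 1, so (-8/113) = 1.

1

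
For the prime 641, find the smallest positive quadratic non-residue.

3

(2/641) = +1, so 2 is a residue.
(3/641) = −1, so 3 is the smallest positive non-residue mod 641.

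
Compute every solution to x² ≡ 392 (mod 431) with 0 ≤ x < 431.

46, 385

Since 431 ≡ 3 (mod 4), a square root of 392 is 392^((431+1)/4) = 392^108 mod 431.
Repeated squaring: 392^2≡228, 392^4≡264, 392^8≡305, 392^16≡360, 392^32≡300, 392^64≡352 (mod 431).
392^108 = 392^(64+32+8+4) ≡ 46 (mod 431).
Check: 46² = 2116 ≡ 392 (mod 431). The two roots are 46 and 385.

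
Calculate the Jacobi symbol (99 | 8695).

-1

Reciprocity: 99 ≡ 3 and 8695 ≡ 3 (mod 4), so (99/8695) = −(8695/99).
Reduce top mod 99: now compute (82/99).
Pull out 2: since 99 ≡ 3 (mod 8), (2/99) = -1.
Reciprocity: 41 ≡ 1 and 99 ≡ 3 (mod 4), so (41/99) = +(99/41).
Reduce top mod 41: now compute (17/41).
Reciprocity: 17 ≡ 1 and 41 ≡ 1 (mod 4), so (17/41) = +(41/17).
Reduce top mod 17: now compute (7/17).
Reciprocity: 7 ≡ 3 and 17 ≡ 1 (mod 4), so (7/17) = +(17/7).
Reduce top mod 7: now compute (3/7).
Reciprocity: 3 ≡ 3 and 7 ≡ 3 (mod 4), so (3/7) = −(7/3).
Reduce top mod 3: now compute (1/3).
Reached (1/3) = 1. Collecting the sign flips along the way, the symbol is -1.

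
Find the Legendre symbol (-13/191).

-1

First reduce: -13 ≡ 178 (mod 191).
Pull out 2: since 191 ≡ 7 (mod 8), (2/191) = +1.
Reciprocity: 89 ≡ 1 and 191 ≡ 3 (mod 4), so (89/191) = +(191/89).
Reduce top mod 89: now compute (13/89).
Reciprocity: 13 ≡ 1 and 89 ≡ 1 (mod 4), so (13/89) = +(89/13).
Reduce top mod 13: now compute (11/13).
Reciprocity: 11 ≡ 3 and 13 ≡ 1 (mod 4), so (11/13) = +(13/11).
Reduce top mod 11: now compute (2/11).
Pull out 2: since 11 ≡ 3 (mod 8), (2/11) = -1.
Reached (1/11) = 1. Collecting the sign flips along the way, the symbol is -1.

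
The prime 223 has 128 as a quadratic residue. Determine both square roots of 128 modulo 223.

Since 223 ≡ 3 (mod 4), a square root of 128 is 128^((223+1)/4) = 128^56 mod 223.
Repeated squaring: 128^2≡105, 128^4≡98, 128^8≡15, 128^16≡2, 128^32≡4 (mod 223).
128^56 = 128^(32+16+8) ≡ 120 (mod 223).
Check: 120² = 14400 ≡ 128 (mod 223). The two roots are 103 and 120.

103, 120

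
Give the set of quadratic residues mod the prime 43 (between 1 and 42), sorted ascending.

Square k = 1,…,21 (k and 43−k give the same square):
1²=1, 2²=4, 3²=9, 4²=16, 5²=25, 6²=36, 7²≡6, 8²≡21, 9²≡38, 10²≡14, 11²≡35, 12²≡15, 13²≡40, 14²≡24, 15²≡10, 16²≡41, 17²≡31, 18²≡23, 19²≡17, 20²≡13, 21²≡11 (mod 43).
So the quadratic residues mod 43 are {1, 4, 6, 9, 10, 11, 13, 14, 15, 16, 17, 21, 23, 24, 25, 31, 35, 36, 38, 40, 41}.

1,4,6,9,10,11,13,14,15,16,17,21,23,24,25,31,35,36,38,40,41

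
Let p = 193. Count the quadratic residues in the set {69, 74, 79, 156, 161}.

(69/193) = +1 → QR.
(74/193) = -1 → non-residue.
(79/193) = -1 → non-residue.
(156/193) = -1 → non-residue.
(161/193) = +1 → QR.
Total quadratic residues among the 5: 2.

2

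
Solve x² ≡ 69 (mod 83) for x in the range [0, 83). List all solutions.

Since 83 ≡ 3 (mod 4), a square root of 69 is 69^((83+1)/4) = 69^21 mod 83.
Repeated squaring: 69^2≡30, 69^4≡70, 69^8≡3, 69^16≡9 (mod 83).
69^21 = 69^(16+4+1) ≡ 61 (mod 83).
Check: 61² = 3721 ≡ 69 (mod 83). The two roots are 22 and 61.

22, 61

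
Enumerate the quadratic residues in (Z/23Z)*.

1,2,3,4,6,8,9,12,13,16,18

Square k = 1,…,11 (k and 23−k give the same square):
1²=1, 2²=4, 3²=9, 4²=16, 5²≡2, 6²≡13, 7²≡3, 8²≡18, 9²≡12, 10²≡8, 11²≡6 (mod 23).
So the quadratic residues mod 23 are {1, 2, 3, 4, 6, 8, 9, 12, 13, 16, 18}.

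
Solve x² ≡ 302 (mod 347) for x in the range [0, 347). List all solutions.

110, 237

Since 347 ≡ 3 (mod 4), a square root of 302 is 302^((347+1)/4) = 302^87 mod 347.
Repeated squaring: 302^2≡290, 302^4≡126, 302^8≡261, 302^16≡109, 302^32≡83, 302^64≡296 (mod 347).
302^87 = 302^(64+16+4+2+1) ≡ 110 (mod 347).
Check: 110² = 12100 ≡ 302 (mod 347). The two roots are 110 and 237.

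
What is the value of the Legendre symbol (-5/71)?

-1

First reduce: -5 ≡ 66 (mod 71).
Pull out 2: since 71 ≡ 7 (mod 8), (2/71) = +1.
Reciprocity: 33 ≡ 1 and 71 ≡ 3 (mod 4), so (33/71) = +(71/33).
Reduce top mod 33: now compute (5/33).
Reciprocity: 5 ≡ 1 and 33 ≡ 1 (mod 4), so (5/33) = +(33/5).
Reduce top mod 5: now compute (3/5).
Reciprocity: 3 ≡ 3 and 5 ≡ 1 (mod 4), so (3/5) = +(5/3).
Reduce top mod 3: now compute (2/3).
Pull out 2: since 3 ≡ 3 (mod 8), (2/3) = -1.
Reached (1/3) = 1. Collecting the sign flips along the way, the symbol is -1.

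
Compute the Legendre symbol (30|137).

1

Euler's criterion: (30/137) ≡ 30^68 (mod 137).
30^2 ≡ 78 (mod 137)
30^4 ≡ 56 (mod 137)
30^8 ≡ 122 (mod 137)
30^16 ≡ 88 (mod 137)
30^32 ≡ 72 (mod 137)
30^64 ≡ 115 (mod 137)
30^68 = 30^(64+4) ≡ 1 (mod 137).
Result is 1, so (30/137) = 1.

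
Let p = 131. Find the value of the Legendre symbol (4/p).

1

Euler's criterion: (4/131) ≡ 4^65 (mod 131).
4^2 ≡ 16 (mod 131)
4^4 ≡ 125 (mod 131)
4^8 ≡ 36 (mod 131)
4^16 ≡ 117 (mod 131)
4^32 ≡ 65 (mod 131)
4^64 ≡ 33 (mod 131)
4^65 = 4^(64+1) ≡ 1 (mod 131).
Result is 1, so (4/131) = 1.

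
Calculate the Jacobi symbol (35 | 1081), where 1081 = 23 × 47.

-1

Reciprocity: 35 ≡ 3 and 1081 ≡ 1 (mod 4), so (35/1081) = +(1081/35).
Reduce top mod 35: now compute (31/35).
Reciprocity: 31 ≡ 3 and 35 ≡ 3 (mod 4), so (31/35) = −(35/31).
Reduce top mod 31: now compute (4/31).
Pull out 2^2: since 31 ≡ 7 (mod 8), (2/31) = +1, so (2/31)^2 = +1.
Reached (1/31) = 1. Collecting the sign flips along the way, the symbol is -1.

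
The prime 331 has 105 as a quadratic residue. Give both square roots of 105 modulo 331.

84, 247

Since 331 ≡ 3 (mod 4), a square root of 105 is 105^((331+1)/4) = 105^83 mod 331.
Repeated squaring: 105^2≡102, 105^4≡143, 105^8≡258, 105^16≡33, 105^32≡96, 105^64≡279 (mod 331).
105^83 = 105^(64+16+2+1) ≡ 84 (mod 331).
Check: 84² = 7056 ≡ 105 (mod 331). The two roots are 84 and 247.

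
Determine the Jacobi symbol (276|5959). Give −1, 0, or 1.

1

Pull out 2^2: since 5959 ≡ 7 (mod 8), (2/5959) = +1, so (2/5959)^2 = +1.
Reciprocity: 69 ≡ 1 and 5959 ≡ 3 (mod 4), so (69/5959) = +(5959/69).
Reduce top mod 69: now compute (25/69).
Reciprocity: 25 ≡ 1 and 69 ≡ 1 (mod 4), so (25/69) = +(69/25).
Reduce top mod 25: now compute (19/25).
Reciprocity: 19 ≡ 3 and 25 ≡ 1 (mod 4), so (19/25) = +(25/19).
Reduce top mod 19: now compute (6/19).
Pull out 2: since 19 ≡ 3 (mod 8), (2/19) = -1.
Reciprocity: 3 ≡ 3 and 19 ≡ 3 (mod 4), so (3/19) = −(19/3).
Reduce top mod 3: now compute (1/3).
Reached (1/3) = 1. Collecting the sign flips along the way, the symbol is +1.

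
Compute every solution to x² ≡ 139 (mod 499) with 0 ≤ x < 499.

Since 499 ≡ 3 (mod 4), a square root of 139 is 139^((499+1)/4) = 139^125 mod 499.
Repeated squaring: 139^2≡359, 139^4≡139, 139^8≡359, 139^16≡139, 139^32≡359, 139^64≡139 (mod 499).
139^125 = 139^(64+32+16+8+4+1) ≡ 359 (mod 499).
Check: 359² = 128881 ≡ 139 (mod 499). The two roots are 140 and 359.

140, 359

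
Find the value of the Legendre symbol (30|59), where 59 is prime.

Pull out 2: since 59 ≡ 3 (mod 8), (2/59) = -1.
Reciprocity: 15 ≡ 3 and 59 ≡ 3 (mod 4), so (15/59) = −(59/15).
Reduce top mod 15: now compute (14/15).
Pull out 2: since 15 ≡ 7 (mod 8), (2/15) = +1.
Reciprocity: 7 ≡ 3 and 15 ≡ 3 (mod 4), so (7/15) = −(15/7).
Reduce top mod 7: now compute (1/7).
Reached (1/7) = 1. Collecting the sign flips along the way, the symbol is -1.

-1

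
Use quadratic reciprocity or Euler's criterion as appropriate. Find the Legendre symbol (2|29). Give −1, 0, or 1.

Pull out 2: since 29 ≡ 5 (mod 8), (2/29) = -1.
Reached (1/29) = 1. Collecting the sign flips along the way, the symbol is -1.

-1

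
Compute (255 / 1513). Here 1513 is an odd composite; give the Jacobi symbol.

Reciprocity: 255 ≡ 3 and 1513 ≡ 1 (mod 4), so (255/1513) = +(1513/255).
Reduce top mod 255: now compute (238/255).
Pull out 2: since 255 ≡ 7 (mod 8), (2/255) = +1.
Reciprocity: 119 ≡ 3 and 255 ≡ 3 (mod 4), so (119/255) = −(255/119).
Reduce top mod 119: now compute (17/119).
Reciprocity: 17 ≡ 1 and 119 ≡ 3 (mod 4), so (17/119) = +(119/17).
Reduce top mod 17: now compute (0/17).
Top reduces to 0: gcd > 1, so the symbol is 0.

0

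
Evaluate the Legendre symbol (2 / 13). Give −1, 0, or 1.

Euler's criterion: (2/13) ≡ 2^6 (mod 13).
2^2 ≡ 4 (mod 13)
2^4 ≡ 3 (mod 13)
2^6 = 2^(4+2) ≡ 12 (mod 13).
Result is 12 ≡ −1, so (2/13) = −1.

-1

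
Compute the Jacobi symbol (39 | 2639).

0

Reciprocity: 39 ≡ 3 and 2639 ≡ 3 (mod 4), so (39/2639) = −(2639/39).
Reduce top mod 39: now compute (26/39).
Pull out 2: since 39 ≡ 7 (mod 8), (2/39) = +1.
Reciprocity: 13 ≡ 1 and 39 ≡ 3 (mod 4), so (13/39) = +(39/13).
Reduce top mod 13: now compute (0/13).
Top reduces to 0: gcd > 1, so the symbol is 0.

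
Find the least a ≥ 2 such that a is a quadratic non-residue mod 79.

3

(2/79) = +1, so 2 is a residue.
(3/79) = −1, so 3 is the smallest positive non-residue mod 79.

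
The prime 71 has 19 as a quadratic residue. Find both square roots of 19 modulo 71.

Since 71 ≡ 3 (mod 4), a square root of 19 is 19^((71+1)/4) = 19^18 mod 71.
Repeated squaring: 19^2≡6, 19^4≡36, 19^8≡18, 19^16≡40 (mod 71).
19^18 = 19^(16+2) ≡ 27 (mod 71).
Check: 27² = 729 ≡ 19 (mod 71). The two roots are 27 and 44.

27, 44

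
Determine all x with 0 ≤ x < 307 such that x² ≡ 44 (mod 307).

50, 257

Since 307 ≡ 3 (mod 4), a square root of 44 is 44^((307+1)/4) = 44^77 mod 307.
Repeated squaring: 44^2≡94, 44^4≡240, 44^8≡191, 44^16≡255, 44^32≡248, 44^64≡104 (mod 307).
44^77 = 44^(64+8+4+1) ≡ 257 (mod 307).
Check: 257² = 66049 ≡ 44 (mod 307). The two roots are 50 and 257.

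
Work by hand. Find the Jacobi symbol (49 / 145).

Reciprocity: 49 ≡ 1 and 145 ≡ 1 (mod 4), so (49/145) = +(145/49).
Reduce top mod 49: now compute (47/49).
Reciprocity: 47 ≡ 3 and 49 ≡ 1 (mod 4), so (47/49) = +(49/47).
Reduce top mod 47: now compute (2/47).
Pull out 2: since 47 ≡ 7 (mod 8), (2/47) = +1.
Reached (1/47) = 1. Collecting the sign flips along the way, the symbol is +1.

1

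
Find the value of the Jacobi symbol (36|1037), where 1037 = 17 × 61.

Pull out 2^2: since 1037 ≡ 5 (mod 8), (2/1037) = -1, so (2/1037)^2 = +1.
Reciprocity: 9 ≡ 1 and 1037 ≡ 1 (mod 4), so (9/1037) = +(1037/9).
Reduce top mod 9: now compute (2/9).
Pull out 2: since 9 ≡ 1 (mod 8), (2/9) = +1.
Reached (1/9) = 1. Collecting the sign flips along the way, the symbol is +1.

1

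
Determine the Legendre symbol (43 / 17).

Euler's criterion: (43/17) ≡ 9^8 (mod 17).
9^2 ≡ 13 (mod 17)
9^4 ≡ 16 (mod 17)
9^8 ≡ 1 (mod 17)
9^8 = 9^(8) ≡ 1 (mod 17).
Result is 1, so (43/17) = 1.

1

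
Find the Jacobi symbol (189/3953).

Reciprocity: 189 ≡ 1 and 3953 ≡ 1 (mod 4), so (189/3953) = +(3953/189).
Reduce top mod 189: now compute (173/189).
Reciprocity: 173 ≡ 1 and 189 ≡ 1 (mod 4), so (173/189) = +(189/173).
Reduce top mod 173: now compute (16/173).
Pull out 2^4: since 173 ≡ 5 (mod 8), (2/173) = -1, so (2/173)^4 = +1.
Reached (1/173) = 1. Collecting the sign flips along the way, the symbol is +1.

1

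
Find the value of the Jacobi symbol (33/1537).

Reciprocity: 33 ≡ 1 and 1537 ≡ 1 (mod 4), so (33/1537) = +(1537/33).
Reduce top mod 33: now compute (19/33).
Reciprocity: 19 ≡ 3 and 33 ≡ 1 (mod 4), so (19/33) = +(33/19).
Reduce top mod 19: now compute (14/19).
Pull out 2: since 19 ≡ 3 (mod 8), (2/19) = -1.
Reciprocity: 7 ≡ 3 and 19 ≡ 3 (mod 4), so (7/19) = −(19/7).
Reduce top mod 7: now compute (5/7).
Reciprocity: 5 ≡ 1 and 7 ≡ 3 (mod 4), so (5/7) = +(7/5).
Reduce top mod 5: now compute (2/5).
Pull out 2: since 5 ≡ 5 (mod 8), (2/5) = -1.
Reached (1/5) = 1. Collecting the sign flips along the way, the symbol is -1.

-1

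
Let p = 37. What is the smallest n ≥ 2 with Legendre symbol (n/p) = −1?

(2/37) = −1, so 2 is the smallest positive non-residue mod 37.

2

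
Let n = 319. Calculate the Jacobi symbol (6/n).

-1

Pull out 2: since 319 ≡ 7 (mod 8), (2/319) = +1.
Reciprocity: 3 ≡ 3 and 319 ≡ 3 (mod 4), so (3/319) = −(319/3).
Reduce top mod 3: now compute (1/3).
Reached (1/3) = 1. Collecting the sign flips along the way, the symbol is -1.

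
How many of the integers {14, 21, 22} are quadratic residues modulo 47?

(14/47) = +1 → QR.
(21/47) = +1 → QR.
(22/47) = -1 → non-residue.
Total quadratic residues among the 3: 2.

2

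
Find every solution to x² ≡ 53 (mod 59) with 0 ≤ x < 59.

Since 59 ≡ 3 (mod 4), a square root of 53 is 53^((59+1)/4) = 53^15 mod 59.
Repeated squaring: 53^2≡36, 53^4≡57, 53^8≡4 (mod 59).
53^15 = 53^(8+4+2+1) ≡ 17 (mod 59).
Check: 17² = 289 ≡ 53 (mod 59). The two roots are 17 and 42.

17, 42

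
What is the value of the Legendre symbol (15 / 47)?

Reciprocity: 15 ≡ 3 and 47 ≡ 3 (mod 4), so (15/47) = −(47/15).
Reduce top mod 15: now compute (2/15).
Pull out 2: since 15 ≡ 7 (mod 8), (2/15) = +1.
Reached (1/15) = 1. Collecting the sign flips along the way, the symbol is -1.

-1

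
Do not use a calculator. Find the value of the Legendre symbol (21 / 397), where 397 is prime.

-1

Reciprocity: 21 ≡ 1 and 397 ≡ 1 (mod 4), so (21/397) = +(397/21).
Reduce top mod 21: now compute (19/21).
Reciprocity: 19 ≡ 3 and 21 ≡ 1 (mod 4), so (19/21) = +(21/19).
Reduce top mod 19: now compute (2/19).
Pull out 2: since 19 ≡ 3 (mod 8), (2/19) = -1.
Reached (1/19) = 1. Collecting the sign flips along the way, the symbol is -1.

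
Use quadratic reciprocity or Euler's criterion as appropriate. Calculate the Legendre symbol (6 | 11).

Euler's criterion: (6/11) ≡ 6^5 (mod 11).
6^2 ≡ 3 (mod 11)
6^4 ≡ 9 (mod 11)
6^5 = 6^(4+1) ≡ 10 (mod 11).
Result is 10 ≡ −1, so (6/11) = −1.

-1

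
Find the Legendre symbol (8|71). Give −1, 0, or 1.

Pull out 2^3: since 71 ≡ 7 (mod 8), (2/71) = +1, so (2/71)^3 = +1.
Reached (1/71) = 1. Collecting the sign flips along the way, the symbol is +1.

1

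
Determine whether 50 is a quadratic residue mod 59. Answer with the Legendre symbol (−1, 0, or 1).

Euler's criterion: (50/59) ≡ 50^29 (mod 59).
50^2 ≡ 22 (mod 59)
50^4 ≡ 12 (mod 59)
50^8 ≡ 26 (mod 59)
50^16 ≡ 27 (mod 59)
50^29 = 50^(16+8+4+1) ≡ 58 (mod 59).
Result is 58 ≡ −1, so (50/59) = −1.

-1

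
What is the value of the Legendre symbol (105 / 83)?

First reduce: 105 ≡ 22 (mod 83).
Pull out 2: since 83 ≡ 3 (mod 8), (2/83) = -1.
Reciprocity: 11 ≡ 3 and 83 ≡ 3 (mod 4), so (11/83) = −(83/11).
Reduce top mod 11: now compute (6/11).
Pull out 2: since 11 ≡ 3 (mod 8), (2/11) = -1.
Reciprocity: 3 ≡ 3 and 11 ≡ 3 (mod 4), so (3/11) = −(11/3).
Reduce top mod 3: now compute (2/3).
Pull out 2: since 3 ≡ 3 (mod 8), (2/3) = -1.
Reached (1/3) = 1. Collecting the sign flips along the way, the symbol is -1.

-1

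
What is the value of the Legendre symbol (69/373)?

-1

Reciprocity: 69 ≡ 1 and 373 ≡ 1 (mod 4), so (69/373) = +(373/69).
Reduce top mod 69: now compute (28/69).
Pull out 2^2: since 69 ≡ 5 (mod 8), (2/69) = -1, so (2/69)^2 = +1.
Reciprocity: 7 ≡ 3 and 69 ≡ 1 (mod 4), so (7/69) = +(69/7).
Reduce top mod 7: now compute (6/7).
Pull out 2: since 7 ≡ 7 (mod 8), (2/7) = +1.
Reciprocity: 3 ≡ 3 and 7 ≡ 3 (mod 4), so (3/7) = −(7/3).
Reduce top mod 3: now compute (1/3).
Reached (1/3) = 1. Collecting the sign flips along the way, the symbol is -1.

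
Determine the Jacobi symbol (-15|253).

First reduce: -15 ≡ 238 (mod 253).
Pull out 2: since 253 ≡ 5 (mod 8), (2/253) = -1.
Reciprocity: 119 ≡ 3 and 253 ≡ 1 (mod 4), so (119/253) = +(253/119).
Reduce top mod 119: now compute (15/119).
Reciprocity: 15 ≡ 3 and 119 ≡ 3 (mod 4), so (15/119) = −(119/15).
Reduce top mod 15: now compute (14/15).
Pull out 2: since 15 ≡ 7 (mod 8), (2/15) = +1.
Reciprocity: 7 ≡ 3 and 15 ≡ 3 (mod 4), so (7/15) = −(15/7).
Reduce top mod 7: now compute (1/7).
Reached (1/7) = 1. Collecting the sign flips along the way, the symbol is -1.

-1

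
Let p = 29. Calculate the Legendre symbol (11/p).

-1

Euler's criterion: (11/29) ≡ 11^14 (mod 29).
11^2 ≡ 5 (mod 29)
11^4 ≡ 25 (mod 29)
11^8 ≡ 16 (mod 29)
11^14 = 11^(8+4+2) ≡ 28 (mod 29).
Result is 28 ≡ −1, so (11/29) = −1.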